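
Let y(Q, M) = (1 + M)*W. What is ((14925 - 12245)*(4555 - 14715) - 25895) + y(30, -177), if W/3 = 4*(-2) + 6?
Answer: -27253639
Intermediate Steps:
W = -6 (W = 3*(4*(-2) + 6) = 3*(-8 + 6) = 3*(-2) = -6)
y(Q, M) = -6 - 6*M (y(Q, M) = (1 + M)*(-6) = -6 - 6*M)
((14925 - 12245)*(4555 - 14715) - 25895) + y(30, -177) = ((14925 - 12245)*(4555 - 14715) - 25895) + (-6 - 6*(-177)) = (2680*(-10160) - 25895) + (-6 + 1062) = (-27228800 - 25895) + 1056 = -27254695 + 1056 = -27253639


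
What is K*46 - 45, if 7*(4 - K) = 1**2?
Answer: 927/7 ≈ 132.43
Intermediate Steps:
K = 27/7 (K = 4 - 1/7*1**2 = 4 - 1/7*1 = 4 - 1/7 = 27/7 ≈ 3.8571)
K*46 - 45 = (27/7)*46 - 45 = 1242/7 - 45 = 927/7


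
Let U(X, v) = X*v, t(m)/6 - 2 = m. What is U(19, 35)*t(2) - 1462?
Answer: 14498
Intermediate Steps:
t(m) = 12 + 6*m
U(19, 35)*t(2) - 1462 = (19*35)*(12 + 6*2) - 1462 = 665*(12 + 12) - 1462 = 665*24 - 1462 = 15960 - 1462 = 14498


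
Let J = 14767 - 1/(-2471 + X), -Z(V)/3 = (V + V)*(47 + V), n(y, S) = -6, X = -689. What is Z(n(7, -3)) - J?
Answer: -41999561/3160 ≈ -13291.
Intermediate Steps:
Z(V) = -6*V*(47 + V) (Z(V) = -3*(V + V)*(47 + V) = -3*2*V*(47 + V) = -6*V*(47 + V))
J = 46663721/3160 (J = 14767 - 1/(-2471 - 689) = 14767 - 1/(-3160) = 14767 - 1*(-1/3160) = 14767 + 1/3160 = 46663721/3160 ≈ 14767.)
Z(n(7, -3)) - J = -6*(-6)*(47 - 6) - 1*46663721/3160 = -6*(-6)*41 - 46663721/3160 = 1476 - 46663721/3160 = -41999561/3160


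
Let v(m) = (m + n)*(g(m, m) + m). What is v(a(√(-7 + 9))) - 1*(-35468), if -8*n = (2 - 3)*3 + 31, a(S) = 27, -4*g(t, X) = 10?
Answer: 144175/4 ≈ 36044.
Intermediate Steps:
g(t, X) = -5/2 (g(t, X) = -¼*10 = -5/2)
n = -7/2 (n = -((2 - 3)*3 + 31)/8 = -(-1*3 + 31)/8 = -(-3 + 31)/8 = -⅛*28 = -7/2 ≈ -3.5000)
v(m) = (-7/2 + m)*(-5/2 + m) (v(m) = (m - 7/2)*(-5/2 + m) = (-7/2 + m)*(-5/2 + m))
v(a(√(-7 + 9))) - 1*(-35468) = (35/4 + 27² - 6*27) - 1*(-35468) = (35/4 + 729 - 162) + 35468 = 2303/4 + 35468 = 144175/4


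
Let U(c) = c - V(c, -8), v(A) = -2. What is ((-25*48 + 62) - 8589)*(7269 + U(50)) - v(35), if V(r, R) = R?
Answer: -71269727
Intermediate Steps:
U(c) = 8 + c (U(c) = c - 1*(-8) = c + 8 = 8 + c)
((-25*48 + 62) - 8589)*(7269 + U(50)) - v(35) = ((-25*48 + 62) - 8589)*(7269 + (8 + 50)) - 1*(-2) = ((-1200 + 62) - 8589)*(7269 + 58) + 2 = (-1138 - 8589)*7327 + 2 = -9727*7327 + 2 = -71269729 + 2 = -71269727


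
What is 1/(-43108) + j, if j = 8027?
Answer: 346027915/43108 ≈ 8027.0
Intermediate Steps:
1/(-43108) + j = 1/(-43108) + 8027 = -1/43108 + 8027 = 346027915/43108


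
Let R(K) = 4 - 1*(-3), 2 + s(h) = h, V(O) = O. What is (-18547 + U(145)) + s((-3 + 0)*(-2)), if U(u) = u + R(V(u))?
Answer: -18391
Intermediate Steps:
s(h) = -2 + h
R(K) = 7 (R(K) = 4 + 3 = 7)
U(u) = 7 + u (U(u) = u + 7 = 7 + u)
(-18547 + U(145)) + s((-3 + 0)*(-2)) = (-18547 + (7 + 145)) + (-2 + (-3 + 0)*(-2)) = (-18547 + 152) + (-2 - 3*(-2)) = -18395 + (-2 + 6) = -18395 + 4 = -18391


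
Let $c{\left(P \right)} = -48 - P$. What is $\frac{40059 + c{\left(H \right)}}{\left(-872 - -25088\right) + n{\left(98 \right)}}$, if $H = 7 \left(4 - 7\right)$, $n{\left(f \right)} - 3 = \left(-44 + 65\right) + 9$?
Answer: $\frac{13344}{8083} \approx 1.6509$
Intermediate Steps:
$n{\left(f \right)} = 33$ ($n{\left(f \right)} = 3 + \left(\left(-44 + 65\right) + 9\right) = 3 + \left(21 + 9\right) = 3 + 30 = 33$)
$H = -21$ ($H = 7 \left(-3\right) = -21$)
$\frac{40059 + c{\left(H \right)}}{\left(-872 - -25088\right) + n{\left(98 \right)}} = \frac{40059 - 27}{\left(-872 - -25088\right) + 33} = \frac{40059 + \left(-48 + 21\right)}{\left(-872 + 25088\right) + 33} = \frac{40059 - 27}{24216 + 33} = \frac{40032}{24249} = 40032 \cdot \frac{1}{24249} = \frac{13344}{8083}$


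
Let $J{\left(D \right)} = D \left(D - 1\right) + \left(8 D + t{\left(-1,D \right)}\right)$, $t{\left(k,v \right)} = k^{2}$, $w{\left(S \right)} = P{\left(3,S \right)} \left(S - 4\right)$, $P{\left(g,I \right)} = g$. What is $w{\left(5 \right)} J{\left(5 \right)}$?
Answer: $183$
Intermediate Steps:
$w{\left(S \right)} = -12 + 3 S$ ($w{\left(S \right)} = 3 \left(S - 4\right) = 3 \left(-4 + S\right) = -12 + 3 S$)
$J{\left(D \right)} = 1 + 8 D + D \left(-1 + D\right)$ ($J{\left(D \right)} = D \left(D - 1\right) + \left(8 D + \left(-1\right)^{2}\right) = D \left(-1 + D\right) + \left(8 D + 1\right) = D \left(-1 + D\right) + \left(1 + 8 D\right) = 1 + 8 D + D \left(-1 + D\right)$)
$w{\left(5 \right)} J{\left(5 \right)} = \left(-12 + 3 \cdot 5\right) \left(1 + 5^{2} + 7 \cdot 5\right) = \left(-12 + 15\right) \left(1 + 25 + 35\right) = 3 \cdot 61 = 183$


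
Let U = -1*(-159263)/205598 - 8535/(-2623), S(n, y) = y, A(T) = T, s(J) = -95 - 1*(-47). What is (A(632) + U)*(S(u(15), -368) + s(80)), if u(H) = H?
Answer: -71343944236656/269641777 ≈ -2.6459e+5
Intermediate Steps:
s(J) = -48 (s(J) = -95 + 47 = -48)
U = 2172525779/539283554 (U = 159263*(1/205598) - 8535*(-1/2623) = 159263/205598 + 8535/2623 = 2172525779/539283554 ≈ 4.0285)
(A(632) + U)*(S(u(15), -368) + s(80)) = (632 + 2172525779/539283554)*(-368 - 48) = (342999731907/539283554)*(-416) = -71343944236656/269641777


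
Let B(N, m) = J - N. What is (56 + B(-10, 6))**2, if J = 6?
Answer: 5184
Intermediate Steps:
B(N, m) = 6 - N
(56 + B(-10, 6))**2 = (56 + (6 - 1*(-10)))**2 = (56 + (6 + 10))**2 = (56 + 16)**2 = 72**2 = 5184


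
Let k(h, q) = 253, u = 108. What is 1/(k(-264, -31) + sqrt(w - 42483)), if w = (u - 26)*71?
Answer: 253/100670 - I*sqrt(36661)/100670 ≈ 0.0025132 - 0.001902*I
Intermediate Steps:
w = 5822 (w = (108 - 26)*71 = 82*71 = 5822)
1/(k(-264, -31) + sqrt(w - 42483)) = 1/(253 + sqrt(5822 - 42483)) = 1/(253 + sqrt(-36661)) = 1/(253 + I*sqrt(36661))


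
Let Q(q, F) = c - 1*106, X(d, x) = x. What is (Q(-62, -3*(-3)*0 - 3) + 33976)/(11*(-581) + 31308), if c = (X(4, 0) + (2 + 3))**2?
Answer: 33895/24917 ≈ 1.3603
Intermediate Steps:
c = 25 (c = (0 + (2 + 3))**2 = (0 + 5)**2 = 5**2 = 25)
Q(q, F) = -81 (Q(q, F) = 25 - 1*106 = 25 - 106 = -81)
(Q(-62, -3*(-3)*0 - 3) + 33976)/(11*(-581) + 31308) = (-81 + 33976)/(11*(-581) + 31308) = 33895/(-6391 + 31308) = 33895/24917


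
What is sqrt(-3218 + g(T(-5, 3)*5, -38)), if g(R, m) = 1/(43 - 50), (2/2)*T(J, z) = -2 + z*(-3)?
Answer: 3*I*sqrt(17521)/7 ≈ 56.729*I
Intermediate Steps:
T(J, z) = -2 - 3*z (T(J, z) = -2 + z*(-3) = -2 - 3*z)
g(R, m) = -1/7 (g(R, m) = 1/(-7) = -1/7)
sqrt(-3218 + g(T(-5, 3)*5, -38)) = sqrt(-3218 - 1/7) = sqrt(-22527/7) = 3*I*sqrt(17521)/7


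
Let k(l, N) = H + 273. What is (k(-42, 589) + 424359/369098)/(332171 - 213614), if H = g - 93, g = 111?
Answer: 35943959/14586383862 ≈ 0.0024642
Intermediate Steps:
H = 18 (H = 111 - 93 = 18)
k(l, N) = 291 (k(l, N) = 18 + 273 = 291)
(k(-42, 589) + 424359/369098)/(332171 - 213614) = (291 + 424359/369098)/(332171 - 213614) = (291 + 424359*(1/369098))/118557 = (291 + 424359/369098)*(1/118557) = (107831877/369098)*(1/118557) = 35943959/14586383862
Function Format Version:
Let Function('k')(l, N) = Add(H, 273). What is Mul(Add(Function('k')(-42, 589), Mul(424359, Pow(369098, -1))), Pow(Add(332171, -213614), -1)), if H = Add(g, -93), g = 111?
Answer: Rational(35943959, 14586383862) ≈ 0.0024642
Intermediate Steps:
H = 18 (H = Add(111, -93) = 18)
Function('k')(l, N) = 291 (Function('k')(l, N) = Add(18, 273) = 291)
Mul(Add(Function('k')(-42, 589), Mul(424359, Pow(369098, -1))), Pow(Add(332171, -213614), -1)) = Mul(Add(291, Mul(424359, Pow(369098, -1))), Pow(Add(332171, -213614), -1)) = Mul(Add(291, Mul(424359, Rational(1, 369098))), Pow(118557, -1)) = Mul(Add(291, Rational(424359, 369098)), Rational(1, 118557)) = Mul(Rational(107831877, 369098), Rational(1, 118557)) = Rational(35943959, 14586383862)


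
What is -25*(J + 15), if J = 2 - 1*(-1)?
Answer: -450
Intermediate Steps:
J = 3 (J = 2 + 1 = 3)
-25*(J + 15) = -25*(3 + 15) = -25*18 = -450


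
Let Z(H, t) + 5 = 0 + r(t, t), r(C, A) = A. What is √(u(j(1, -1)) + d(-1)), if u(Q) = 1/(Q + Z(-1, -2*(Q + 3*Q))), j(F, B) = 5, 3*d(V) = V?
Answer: I*√1290/60 ≈ 0.59861*I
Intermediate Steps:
d(V) = V/3
Z(H, t) = -5 + t (Z(H, t) = -5 + (0 + t) = -5 + t)
u(Q) = 1/(-5 - 7*Q) (u(Q) = 1/(Q + (-5 - 2*(Q + 3*Q))) = 1/(Q + (-5 - 8*Q)) = 1/(-5 - 7*Q))
√(u(j(1, -1)) + d(-1)) = √(-1/(5 + 7*5) + (⅓)*(-1)) = √(-1/(5 + 35) - ⅓) = √(-1/40 - ⅓) = √(-43/120) = I*√1290/60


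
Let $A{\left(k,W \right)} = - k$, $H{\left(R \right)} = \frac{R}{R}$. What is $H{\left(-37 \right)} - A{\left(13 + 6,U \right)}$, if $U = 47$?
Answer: $20$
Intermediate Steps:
$H{\left(R \right)} = 1$
$H{\left(-37 \right)} - A{\left(13 + 6,U \right)} = 1 - - (13 + 6) = 1 - \left(-1\right) 19 = 1 - -19 = 1 + 19 = 20$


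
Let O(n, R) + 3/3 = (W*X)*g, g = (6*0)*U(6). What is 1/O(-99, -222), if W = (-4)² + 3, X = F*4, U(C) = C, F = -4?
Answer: -1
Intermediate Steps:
g = 0 (g = (6*0)*6 = 0*6 = 0)
X = -16 (X = -4*4 = -16)
W = 19 (W = 16 + 3 = 19)
O(n, R) = -1 (O(n, R) = -1 + (19*(-16))*0 = -1 - 304*0 = -1 + 0 = -1)
1/O(-99, -222) = 1/(-1) = -1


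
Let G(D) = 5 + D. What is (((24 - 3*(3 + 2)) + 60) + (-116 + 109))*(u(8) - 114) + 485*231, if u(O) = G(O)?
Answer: 105773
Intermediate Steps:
u(O) = 5 + O
(((24 - 3*(3 + 2)) + 60) + (-116 + 109))*(u(8) - 114) + 485*231 = (((24 - 3*(3 + 2)) + 60) + (-116 + 109))*((5 + 8) - 114) + 485*231 = (((24 - 3*5) + 60) - 7)*(13 - 114) + 112035 = (((24 - 15) + 60) - 7)*(-101) + 112035 = ((9 + 60) - 7)*(-101) + 112035 = (69 - 7)*(-101) + 112035 = 62*(-101) + 112035 = -6262 + 112035 = 105773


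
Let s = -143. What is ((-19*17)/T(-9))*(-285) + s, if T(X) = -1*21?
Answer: -31686/7 ≈ -4526.6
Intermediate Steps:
T(X) = -21
((-19*17)/T(-9))*(-285) + s = (-19*17/(-21))*(-285) - 143 = -323*(-1/21)*(-285) - 143 = (323/21)*(-285) - 143 = -30685/7 - 143 = -31686/7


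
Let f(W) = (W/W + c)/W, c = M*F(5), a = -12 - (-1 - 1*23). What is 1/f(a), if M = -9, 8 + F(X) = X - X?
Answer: 12/73 ≈ 0.16438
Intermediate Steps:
F(X) = -8 (F(X) = -8 + (X - X) = -8 + 0 = -8)
a = 12 (a = -12 - (-1 - 23) = -12 - 1*(-24) = -12 + 24 = 12)
c = 72 (c = -9*(-8) = 72)
f(W) = 73/W (f(W) = (W/W + 72)/W = (1 + 72)/W = 73/W)
1/f(a) = 1/(73/12) = 12/73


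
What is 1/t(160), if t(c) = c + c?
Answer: 1/320 ≈ 0.0031250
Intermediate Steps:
t(c) = 2*c
1/t(160) = 1/(2*160) = 1/320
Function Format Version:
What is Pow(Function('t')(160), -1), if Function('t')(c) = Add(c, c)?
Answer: Rational(1, 320) ≈ 0.0031250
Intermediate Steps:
Function('t')(c) = Mul(2, c)
Pow(Function('t')(160), -1) = Pow(Mul(2, 160), -1) = Pow(320, -1) = Rational(1, 320)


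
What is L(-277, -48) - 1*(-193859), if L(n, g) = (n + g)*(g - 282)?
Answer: 301109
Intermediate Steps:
L(n, g) = (-282 + g)*(g + n) (L(n, g) = (g + n)*(-282 + g) = (-282 + g)*(g + n))
L(-277, -48) - 1*(-193859) = ((-48)² - 282*(-48) - 282*(-277) - 48*(-277)) - 1*(-193859) = (2304 + 13536 + 78114 + 13296) + 193859 = 107250 + 193859 = 301109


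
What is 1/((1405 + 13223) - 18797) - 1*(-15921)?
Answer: 66374648/4169 ≈ 15921.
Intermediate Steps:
1/((1405 + 13223) - 18797) - 1*(-15921) = 1/(14628 - 18797) + 15921 = 1/(-4169) + 15921 = -1/4169 + 15921 = 66374648/4169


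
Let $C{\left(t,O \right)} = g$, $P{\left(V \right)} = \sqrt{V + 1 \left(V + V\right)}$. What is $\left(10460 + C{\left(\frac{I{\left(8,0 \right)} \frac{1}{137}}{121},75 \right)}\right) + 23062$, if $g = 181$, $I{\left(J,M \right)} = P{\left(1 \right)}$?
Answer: $33703$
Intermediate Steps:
$P{\left(V \right)} = \sqrt{3} \sqrt{V}$ ($P{\left(V \right)} = \sqrt{V + 1 \cdot 2 V} = \sqrt{V + 2 V} = \sqrt{3 V} = \sqrt{3} \sqrt{V}$)
$I{\left(J,M \right)} = \sqrt{3}$ ($I{\left(J,M \right)} = \sqrt{3} \sqrt{1} = \sqrt{3} \cdot 1 = \sqrt{3}$)
$C{\left(t,O \right)} = 181$
$\left(10460 + C{\left(\frac{I{\left(8,0 \right)} \frac{1}{137}}{121},75 \right)}\right) + 23062 = \left(10460 + 181\right) + 23062 = 10641 + 23062 = 33703$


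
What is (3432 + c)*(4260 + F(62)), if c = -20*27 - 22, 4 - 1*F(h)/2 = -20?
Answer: 12363960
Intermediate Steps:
F(h) = 48 (F(h) = 8 - 2*(-20) = 8 + 40 = 48)
c = -562 (c = -540 - 22 = -562)
(3432 + c)*(4260 + F(62)) = (3432 - 562)*(4260 + 48) = 2870*4308 = 12363960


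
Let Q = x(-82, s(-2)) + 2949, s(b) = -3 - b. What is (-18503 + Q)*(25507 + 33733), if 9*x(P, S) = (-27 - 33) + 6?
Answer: -921774400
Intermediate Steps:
x(P, S) = -6 (x(P, S) = ((-27 - 33) + 6)/9 = (-60 + 6)/9 = (1/9)*(-54) = -6)
Q = 2943 (Q = -6 + 2949 = 2943)
(-18503 + Q)*(25507 + 33733) = (-18503 + 2943)*(25507 + 33733) = -15560*59240 = -921774400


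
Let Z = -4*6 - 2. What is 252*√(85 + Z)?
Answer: 252*√59 ≈ 1935.6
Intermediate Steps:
Z = -26 (Z = -24 - 2 = -26)
252*√(85 + Z) = 252*√(85 - 26) = 252*√59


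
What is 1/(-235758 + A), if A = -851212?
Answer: -1/1086970 ≈ -9.1999e-7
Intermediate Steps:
1/(-235758 + A) = 1/(-235758 - 851212) = 1/(-1086970) = -1/1086970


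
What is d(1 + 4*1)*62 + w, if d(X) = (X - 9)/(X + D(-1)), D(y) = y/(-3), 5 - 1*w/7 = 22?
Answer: -331/2 ≈ -165.50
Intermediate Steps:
w = -119 (w = 35 - 7*22 = 35 - 154 = -119)
D(y) = -y/3 (D(y) = y*(-⅓) = -y/3)
d(X) = (-9 + X)/(⅓ + X) (d(X) = (X - 9)/(X - ⅓*(-1)) = (-9 + X)/(X + ⅓) = (-9 + X)/(⅓ + X))
d(1 + 4*1)*62 + w = (3*(-9 + (1 + 4*1))/(1 + 3*(1 + 4*1)))*62 - 119 = (3*(-9 + (1 + 4))/(1 + 3*(1 + 4)))*62 - 119 = (3*(-9 + 5)/(1 + 3*5))*62 - 119 = (3*(-4)/(1 + 15))*62 - 119 = (3*(-4)/16)*62 - 119 = (3*(1/16)*(-4))*62 - 119 = -¾*62 - 119 = -93/2 - 119 = -331/2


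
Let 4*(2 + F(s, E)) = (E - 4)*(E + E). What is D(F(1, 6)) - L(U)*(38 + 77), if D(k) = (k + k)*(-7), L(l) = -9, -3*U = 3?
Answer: 979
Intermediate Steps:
U = -1 (U = -⅓*3 = -1)
F(s, E) = -2 + E*(-4 + E)/2 (F(s, E) = -2 + ((E - 4)*(E + E))/4 = -2 + ((-4 + E)*(2*E))/4 = -2 + (2*E*(-4 + E))/4 = -2 + E*(-4 + E)/2)
D(k) = -14*k (D(k) = (2*k)*(-7) = -14*k)
D(F(1, 6)) - L(U)*(38 + 77) = -14*(-2 + (½)*6² - 2*6) - (-9)*(38 + 77) = -14*(-2 + (½)*36 - 12) - (-9)*115 = -14*(-2 + 18 - 12) - 1*(-1035) = -14*4 + 1035 = -56 + 1035 = 979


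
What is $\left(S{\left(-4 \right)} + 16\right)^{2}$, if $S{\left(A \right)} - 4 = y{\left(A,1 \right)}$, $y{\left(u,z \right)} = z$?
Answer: $441$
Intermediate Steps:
$S{\left(A \right)} = 5$ ($S{\left(A \right)} = 4 + 1 = 5$)
$\left(S{\left(-4 \right)} + 16\right)^{2} = \left(5 + 16\right)^{2} = 21^{2} = 441$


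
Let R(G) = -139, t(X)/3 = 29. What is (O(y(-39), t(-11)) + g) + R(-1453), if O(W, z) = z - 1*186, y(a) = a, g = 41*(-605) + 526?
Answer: -24517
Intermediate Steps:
t(X) = 87 (t(X) = 3*29 = 87)
g = -24279 (g = -24805 + 526 = -24279)
O(W, z) = -186 + z (O(W, z) = z - 186 = -186 + z)
(O(y(-39), t(-11)) + g) + R(-1453) = ((-186 + 87) - 24279) - 139 = (-99 - 24279) - 139 = -24378 - 139 = -24517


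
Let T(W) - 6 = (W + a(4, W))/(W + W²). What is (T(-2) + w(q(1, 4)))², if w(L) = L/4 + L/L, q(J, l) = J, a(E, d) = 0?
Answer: 625/16 ≈ 39.063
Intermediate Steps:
T(W) = 6 + W/(W + W²) (T(W) = 6 + (W + 0)/(W + W²) = 6 + W/(W + W²))
w(L) = 1 + L/4 (w(L) = L*(¼) + 1 = L/4 + 1 = 1 + L/4)
(T(-2) + w(q(1, 4)))² = ((7 + 6*(-2))/(1 - 2) + (1 + (¼)*1))² = ((7 - 12)/(-1) + (1 + ¼))² = (-1*(-5) + 5/4)² = (5 + 5/4)² = (25/4)² = 625/16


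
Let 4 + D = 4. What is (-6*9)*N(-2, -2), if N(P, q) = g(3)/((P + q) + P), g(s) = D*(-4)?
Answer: 0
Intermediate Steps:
D = 0 (D = -4 + 4 = 0)
g(s) = 0 (g(s) = 0*(-4) = 0)
N(P, q) = 0 (N(P, q) = 0/((P + q) + P) = 0/(q + 2*P) = 0)
(-6*9)*N(-2, -2) = -6*9*0 = -54*0 = 0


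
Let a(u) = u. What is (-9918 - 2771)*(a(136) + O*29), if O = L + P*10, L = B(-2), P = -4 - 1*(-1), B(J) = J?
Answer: 10049688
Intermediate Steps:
P = -3 (P = -4 + 1 = -3)
L = -2
O = -32 (O = -2 - 3*10 = -2 - 30 = -32)
(-9918 - 2771)*(a(136) + O*29) = (-9918 - 2771)*(136 - 32*29) = -12689*(136 - 928) = -12689*(-792) = 10049688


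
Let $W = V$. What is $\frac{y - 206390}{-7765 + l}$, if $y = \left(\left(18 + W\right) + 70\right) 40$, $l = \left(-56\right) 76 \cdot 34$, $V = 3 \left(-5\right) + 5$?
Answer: $\frac{203270}{152469} \approx 1.3332$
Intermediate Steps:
$V = -10$ ($V = -15 + 5 = -10$)
$W = -10$
$l = -144704$ ($l = \left(-4256\right) 34 = -144704$)
$y = 3120$ ($y = \left(\left(18 - 10\right) + 70\right) 40 = \left(8 + 70\right) 40 = 78 \cdot 40 = 3120$)
$\frac{y - 206390}{-7765 + l} = \frac{3120 - 206390}{-7765 - 144704} = - \frac{203270}{-152469} = \left(-203270\right) \left(- \frac{1}{152469}\right) = \frac{203270}{152469}$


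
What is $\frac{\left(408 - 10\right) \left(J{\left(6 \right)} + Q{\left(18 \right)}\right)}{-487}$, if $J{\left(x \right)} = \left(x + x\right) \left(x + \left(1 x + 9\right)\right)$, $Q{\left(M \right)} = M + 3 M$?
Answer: $- \frac{128952}{487} \approx -264.79$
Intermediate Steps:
$Q{\left(M \right)} = 4 M$
$J{\left(x \right)} = 2 x \left(9 + 2 x\right)$ ($J{\left(x \right)} = 2 x \left(x + \left(x + 9\right)\right) = 2 x \left(x + \left(9 + x\right)\right) = 2 x \left(9 + 2 x\right)$)
$\frac{\left(408 - 10\right) \left(J{\left(6 \right)} + Q{\left(18 \right)}\right)}{-487} = \frac{\left(408 - 10\right) \left(2 \cdot 6 \left(9 + 2 \cdot 6\right) + 4 \cdot 18\right)}{-487} = 398 \left(2 \cdot 6 \left(9 + 12\right) + 72\right) \left(- \frac{1}{487}\right) = 398 \left(2 \cdot 6 \cdot 21 + 72\right) \left(- \frac{1}{487}\right) = 398 \left(252 + 72\right) \left(- \frac{1}{487}\right) = 398 \cdot 324 \left(- \frac{1}{487}\right) = 128952 \left(- \frac{1}{487}\right) = - \frac{128952}{487}$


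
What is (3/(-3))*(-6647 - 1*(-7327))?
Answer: -680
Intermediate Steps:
(3/(-3))*(-6647 - 1*(-7327)) = (3*(-1/3))*(-6647 + 7327) = -1*680 = -680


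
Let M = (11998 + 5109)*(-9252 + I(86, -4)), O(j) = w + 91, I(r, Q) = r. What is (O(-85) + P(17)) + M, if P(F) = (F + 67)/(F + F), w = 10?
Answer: -2665645195/17 ≈ -1.5680e+8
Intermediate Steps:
P(F) = (67 + F)/(2*F) (P(F) = (67 + F)/((2*F)) = (67 + F)*(1/(2*F)) = (67 + F)/(2*F))
O(j) = 101 (O(j) = 10 + 91 = 101)
M = -156802762 (M = (11998 + 5109)*(-9252 + 86) = 17107*(-9166) = -156802762)
(O(-85) + P(17)) + M = (101 + (1/2)*(67 + 17)/17) - 156802762 = (101 + (1/2)*(1/17)*84) - 156802762 = (101 + 42/17) - 156802762 = 1759/17 - 156802762 = -2665645195/17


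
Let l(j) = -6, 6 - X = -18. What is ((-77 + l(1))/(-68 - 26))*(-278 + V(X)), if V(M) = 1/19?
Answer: -438323/1786 ≈ -245.42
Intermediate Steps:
X = 24 (X = 6 - 1*(-18) = 6 + 18 = 24)
V(M) = 1/19
((-77 + l(1))/(-68 - 26))*(-278 + V(X)) = ((-77 - 6)/(-68 - 26))*(-278 + 1/19) = -83/(-94)*(-5281/19) = -83*(-1/94)*(-5281/19) = (83/94)*(-5281/19) = -438323/1786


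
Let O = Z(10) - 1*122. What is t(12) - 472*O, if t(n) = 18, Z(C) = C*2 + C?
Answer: 43442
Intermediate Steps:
Z(C) = 3*C (Z(C) = 2*C + C = 3*C)
O = -92 (O = 3*10 - 1*122 = 30 - 122 = -92)
t(12) - 472*O = 18 - 472*(-92) = 18 + 43424 = 43442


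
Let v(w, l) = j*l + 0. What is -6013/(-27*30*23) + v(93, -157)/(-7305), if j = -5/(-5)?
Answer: 624665/1814562 ≈ 0.34425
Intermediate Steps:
j = 1 (j = -5*(-1/5) = 1)
v(w, l) = l (v(w, l) = 1*l + 0 = l + 0 = l)
-6013/(-27*30*23) + v(93, -157)/(-7305) = -6013/(-27*30*23) - 157/(-7305) = -6013/((-810*23)) - 157*(-1/7305) = -6013/(-18630) + 157/7305 = -6013*(-1/18630) + 157/7305 = 6013/18630 + 157/7305 = 624665/1814562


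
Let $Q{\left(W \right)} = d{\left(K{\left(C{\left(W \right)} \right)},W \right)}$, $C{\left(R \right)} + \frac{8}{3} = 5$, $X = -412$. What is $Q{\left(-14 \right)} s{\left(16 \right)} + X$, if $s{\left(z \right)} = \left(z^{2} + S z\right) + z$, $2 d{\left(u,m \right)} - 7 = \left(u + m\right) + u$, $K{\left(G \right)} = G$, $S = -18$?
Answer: $- \frac{1180}{3} \approx -393.33$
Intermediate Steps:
$C{\left(R \right)} = \frac{7}{3}$ ($C{\left(R \right)} = - \frac{8}{3} + 5 = \frac{7}{3}$)
$d{\left(u,m \right)} = \frac{7}{2} + u + \frac{m}{2}$ ($d{\left(u,m \right)} = \frac{7}{2} + \frac{\left(u + m\right) + u}{2} = \frac{7}{2} + \frac{\left(m + u\right) + u}{2} = \frac{7}{2} + \frac{m + 2 u}{2} = \frac{7}{2} + \left(u + \frac{m}{2}\right) = \frac{7}{2} + u + \frac{m}{2}$)
$Q{\left(W \right)} = \frac{35}{6} + \frac{W}{2}$ ($Q{\left(W \right)} = \frac{7}{2} + \frac{7}{3} + \frac{W}{2} = \frac{35}{6} + \frac{W}{2}$)
$s{\left(z \right)} = z^{2} - 17 z$ ($s{\left(z \right)} = \left(z^{2} - 18 z\right) + z = z^{2} - 17 z$)
$Q{\left(-14 \right)} s{\left(16 \right)} + X = \left(\frac{35}{6} + \frac{1}{2} \left(-14\right)\right) 16 \left(-17 + 16\right) - 412 = \left(\frac{35}{6} - 7\right) 16 \left(-1\right) - 412 = \left(- \frac{7}{6}\right) \left(-16\right) - 412 = \frac{56}{3} - 412 = - \frac{1180}{3}$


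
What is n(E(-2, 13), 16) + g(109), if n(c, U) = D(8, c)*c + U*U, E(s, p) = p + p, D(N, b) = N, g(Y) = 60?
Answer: 524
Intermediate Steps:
E(s, p) = 2*p
n(c, U) = U**2 + 8*c (n(c, U) = 8*c + U*U = 8*c + U**2 = U**2 + 8*c)
n(E(-2, 13), 16) + g(109) = (16**2 + 8*(2*13)) + 60 = (256 + 8*26) + 60 = (256 + 208) + 60 = 464 + 60 = 524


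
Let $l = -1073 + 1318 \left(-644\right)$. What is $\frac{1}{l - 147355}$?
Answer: $- \frac{1}{997220} \approx -1.0028 \cdot 10^{-6}$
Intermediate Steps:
$l = -849865$ ($l = -1073 - 848792 = -849865$)
$\frac{1}{l - 147355} = \frac{1}{-849865 - 147355} = \frac{1}{-997220} = - \frac{1}{997220}$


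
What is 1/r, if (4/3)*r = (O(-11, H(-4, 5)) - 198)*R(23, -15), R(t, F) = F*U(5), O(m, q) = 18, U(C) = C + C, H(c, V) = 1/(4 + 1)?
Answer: 1/20250 ≈ 4.9383e-5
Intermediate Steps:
H(c, V) = 1/5
U(C) = 2*C
R(t, F) = 10*F (R(t, F) = F*(2*5) = F*10 = 10*F)
r = 20250 (r = 3*((18 - 198)*(10*(-15)))/4 = 3*(-180*(-150))/4 = (3/4)*27000 = 20250)
1/r = 1/20250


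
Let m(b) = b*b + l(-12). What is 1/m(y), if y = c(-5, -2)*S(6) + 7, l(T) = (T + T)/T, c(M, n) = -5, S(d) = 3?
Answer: 1/66 ≈ 0.015152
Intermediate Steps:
l(T) = 2 (l(T) = (2*T)/T = 2)
y = -8 (y = -5*3 + 7 = -15 + 7 = -8)
m(b) = 2 + b² (m(b) = b*b + 2 = b² + 2 = 2 + b²)
1/m(y) = 1/(2 + (-8)²) = 1/(2 + 64) = 1/66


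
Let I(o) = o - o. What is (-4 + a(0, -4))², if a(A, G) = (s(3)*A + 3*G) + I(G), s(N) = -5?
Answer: 256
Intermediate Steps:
I(o) = 0
a(A, G) = -5*A + 3*G (a(A, G) = (-5*A + 3*G) + 0 = -5*A + 3*G)
(-4 + a(0, -4))² = (-4 + (-5*0 + 3*(-4)))² = (-4 + (0 - 12))² = (-4 - 12)² = (-16)² = 256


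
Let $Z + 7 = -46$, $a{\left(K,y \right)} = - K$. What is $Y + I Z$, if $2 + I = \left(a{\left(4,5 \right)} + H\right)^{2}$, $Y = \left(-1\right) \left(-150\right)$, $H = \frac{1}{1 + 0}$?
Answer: $-221$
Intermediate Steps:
$Z = -53$ ($Z = -7 - 46 = -53$)
$H = 1$ ($H = 1^{-1} = 1$)
$Y = 150$
$I = 7$ ($I = -2 + \left(\left(-1\right) 4 + 1\right)^{2} = -2 + \left(-4 + 1\right)^{2} = -2 + \left(-3\right)^{2} = -2 + 9 = 7$)
$Y + I Z = 150 + 7 \left(-53\right) = 150 - 371 = -221$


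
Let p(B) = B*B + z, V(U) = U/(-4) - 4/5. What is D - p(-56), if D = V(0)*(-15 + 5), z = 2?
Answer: -3130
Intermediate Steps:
V(U) = -⅘ - U/4 (V(U) = U*(-¼) - 4*⅕ = -U/4 - ⅘ = -⅘ - U/4)
p(B) = 2 + B² (p(B) = B*B + 2 = B² + 2 = 2 + B²)
D = 8 (D = (-⅘ - ¼*0)*(-15 + 5) = (-⅘ + 0)*(-10) = -⅘*(-10) = 8)
D - p(-56) = 8 - (2 + (-56)²) = 8 - (2 + 3136) = 8 - 1*3138 = 8 - 3138 = -3130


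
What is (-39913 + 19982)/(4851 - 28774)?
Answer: 19931/23923 ≈ 0.83313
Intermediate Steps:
(-39913 + 19982)/(4851 - 28774) = -19931/(-23923) = -19931*(-1/23923) = 19931/23923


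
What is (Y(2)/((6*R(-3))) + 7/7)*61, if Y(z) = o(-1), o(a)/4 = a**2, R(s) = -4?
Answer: 305/6 ≈ 50.833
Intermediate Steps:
o(a) = 4*a**2
Y(z) = 4 (Y(z) = 4*(-1)**2 = 4*1 = 4)
(Y(2)/((6*R(-3))) + 7/7)*61 = (4/((6*(-4))) + 7/7)*61 = (4/(-24) + 7*(1/7))*61 = (4*(-1/24) + 1)*61 = (-1/6 + 1)*61 = (5/6)*61 = 305/6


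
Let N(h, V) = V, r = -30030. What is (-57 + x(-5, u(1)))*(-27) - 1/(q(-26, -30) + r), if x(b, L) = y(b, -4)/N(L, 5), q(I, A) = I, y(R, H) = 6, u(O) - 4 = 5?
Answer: 226411853/150280 ≈ 1506.6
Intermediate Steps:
u(O) = 9 (u(O) = 4 + 5 = 9)
x(b, L) = 6/5
(-57 + x(-5, u(1)))*(-27) - 1/(q(-26, -30) + r) = (-57 + 6/5)*(-27) - 1/(-26 - 30030) = -279/5*(-27) - 1/(-30056) = 7533/5 - 1*(-1/30056) = 7533/5 + 1/30056 = 226411853/150280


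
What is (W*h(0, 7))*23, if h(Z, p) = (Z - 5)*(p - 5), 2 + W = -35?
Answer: 8510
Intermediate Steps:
W = -37 (W = -2 - 35 = -37)
h(Z, p) = (-5 + Z)*(-5 + p)
(W*h(0, 7))*23 = -37*(25 - 5*0 - 5*7 + 0*7)*23 = -37*(25 + 0 - 35 + 0)*23 = -37*(-10)*23 = 370*23 = 8510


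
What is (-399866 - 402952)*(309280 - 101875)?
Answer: -166508467290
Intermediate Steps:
(-399866 - 402952)*(309280 - 101875) = -802818*207405 = -166508467290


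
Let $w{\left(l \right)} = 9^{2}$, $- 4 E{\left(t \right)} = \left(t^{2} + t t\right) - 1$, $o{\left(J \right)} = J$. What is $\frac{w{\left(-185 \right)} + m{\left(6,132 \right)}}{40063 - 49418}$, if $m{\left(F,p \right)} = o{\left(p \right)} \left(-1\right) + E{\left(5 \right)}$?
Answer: $\frac{253}{37420} \approx 0.0067611$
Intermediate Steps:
$E{\left(t \right)} = \frac{1}{4} - \frac{t^{2}}{2}$ ($E{\left(t \right)} = - \frac{\left(t^{2} + t t\right) - 1}{4} = - \frac{\left(t^{2} + t^{2}\right) - 1}{4} = - \frac{2 t^{2} - 1}{4} = - \frac{-1 + 2 t^{2}}{4} = \frac{1}{4} - \frac{t^{2}}{2}$)
$w{\left(l \right)} = 81$
$m{\left(F,p \right)} = - \frac{49}{4} - p$ ($m{\left(F,p \right)} = p \left(-1\right) + \left(\frac{1}{4} - \frac{5^{2}}{2}\right) = - p + \left(\frac{1}{4} - \frac{25}{2}\right) = - p - \frac{49}{4} = - \frac{49}{4} - p$)
$\frac{w{\left(-185 \right)} + m{\left(6,132 \right)}}{40063 - 49418} = \frac{81 - \frac{577}{4}}{40063 - 49418} = \frac{81 - \frac{577}{4}}{-9355} = \left(81 - \frac{577}{4}\right) \left(- \frac{1}{9355}\right) = \left(- \frac{253}{4}\right) \left(- \frac{1}{9355}\right) = \frac{253}{37420}$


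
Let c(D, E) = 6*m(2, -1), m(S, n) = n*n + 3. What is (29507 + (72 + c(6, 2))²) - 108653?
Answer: -69930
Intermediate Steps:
m(S, n) = 3 + n² (m(S, n) = n² + 3 = 3 + n²)
c(D, E) = 24 (c(D, E) = 6*(3 + (-1)²) = 6*(3 + 1) = 6*4 = 24)
(29507 + (72 + c(6, 2))²) - 108653 = (29507 + (72 + 24)²) - 108653 = (29507 + 96²) - 108653 = (29507 + 9216) - 108653 = 38723 - 108653 = -69930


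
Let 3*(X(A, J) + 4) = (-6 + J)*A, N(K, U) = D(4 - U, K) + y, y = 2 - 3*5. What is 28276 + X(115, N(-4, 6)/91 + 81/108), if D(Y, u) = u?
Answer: 30645439/1092 ≈ 28064.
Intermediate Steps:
y = -13 (y = 2 - 15 = -13)
N(K, U) = -13 + K (N(K, U) = K - 13 = -13 + K)
X(A, J) = -4 + A*(-6 + J)/3 (X(A, J) = -4 + ((-6 + J)*A)/3 = -4 + (A*(-6 + J))/3 = -4 + A*(-6 + J)/3)
28276 + X(115, N(-4, 6)/91 + 81/108) = 28276 + (-4 - 2*115 + (1/3)*115*((-13 - 4)/91 + 81/108)) = 28276 + (-4 - 230 + (1/3)*115*(-17*1/91 + 81*(1/108))) = 28276 + (-4 - 230 + (1/3)*115*(-17/91 + 3/4)) = 28276 + (-4 - 230 + (1/3)*115*(205/364)) = 28276 + (-4 - 230 + 23575/1092) = 28276 - 231953/1092 = 30645439/1092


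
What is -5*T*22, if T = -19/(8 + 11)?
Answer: 110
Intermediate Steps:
T = -1 (T = -19/19 = -19*1/19 = -1)
-5*T*22 = -5*(-1)*22 = 5*22 = 110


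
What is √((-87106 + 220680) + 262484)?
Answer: √396058 ≈ 629.33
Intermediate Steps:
√((-87106 + 220680) + 262484) = √(133574 + 262484) = √396058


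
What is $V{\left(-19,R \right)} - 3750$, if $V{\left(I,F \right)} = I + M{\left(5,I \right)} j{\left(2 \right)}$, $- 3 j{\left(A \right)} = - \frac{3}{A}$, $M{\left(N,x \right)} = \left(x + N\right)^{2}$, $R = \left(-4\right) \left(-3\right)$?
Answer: $-3671$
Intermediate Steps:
$R = 12$
$M{\left(N,x \right)} = \left(N + x\right)^{2}$
$j{\left(A \right)} = \frac{1}{A}$ ($j{\left(A \right)} = - \frac{\left(-3\right) \frac{1}{A}}{3} = \frac{1}{A}$)
$V{\left(I,F \right)} = I + \frac{\left(5 + I\right)^{2}}{2}$
$V{\left(-19,R \right)} - 3750 = \left(-19 + \frac{\left(5 - 19\right)^{2}}{2}\right) - 3750 = \left(-19 + \frac{\left(-14\right)^{2}}{2}\right) - 3750 = \left(-19 + \frac{1}{2} \cdot 196\right) - 3750 = \left(-19 + 98\right) - 3750 = 79 - 3750 = -3671$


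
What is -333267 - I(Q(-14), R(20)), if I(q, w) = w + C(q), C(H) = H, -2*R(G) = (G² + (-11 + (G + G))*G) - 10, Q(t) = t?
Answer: -332768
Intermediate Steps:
R(G) = 5 - G²/2 - G*(-11 + 2*G)/2 (R(G) = -((G² + (-11 + (G + G))*G) - 10)/2 = -((G² + (-11 + 2*G)*G) - 10)/2 = -((G² + G*(-11 + 2*G)) - 10)/2 = -(-10 + G² + G*(-11 + 2*G))/2 = 5 - G²/2 - G*(-11 + 2*G)/2)
I(q, w) = q + w (I(q, w) = w + q = q + w)
-333267 - I(Q(-14), R(20)) = -333267 - (-14 + (5 - 3/2*20² + (11/2)*20)) = -333267 - (-14 + (5 - 3/2*400 + 110)) = -333267 - (-14 + (5 - 600 + 110)) = -333267 - (-14 - 485) = -333267 - 1*(-499) = -333267 + 499 = -332768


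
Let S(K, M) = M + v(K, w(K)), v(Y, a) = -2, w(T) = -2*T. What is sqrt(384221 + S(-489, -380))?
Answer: sqrt(383839) ≈ 619.55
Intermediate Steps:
S(K, M) = -2 + M (S(K, M) = M - 2 = -2 + M)
sqrt(384221 + S(-489, -380)) = sqrt(384221 + (-2 - 380)) = sqrt(384221 - 382) = sqrt(383839)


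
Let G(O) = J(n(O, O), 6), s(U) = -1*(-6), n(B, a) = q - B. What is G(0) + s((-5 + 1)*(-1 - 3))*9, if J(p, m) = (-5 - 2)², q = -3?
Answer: 103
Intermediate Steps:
n(B, a) = -3 - B
J(p, m) = 49 (J(p, m) = (-7)² = 49)
s(U) = 6
G(O) = 49
G(0) + s((-5 + 1)*(-1 - 3))*9 = 49 + 6*9 = 49 + 54 = 103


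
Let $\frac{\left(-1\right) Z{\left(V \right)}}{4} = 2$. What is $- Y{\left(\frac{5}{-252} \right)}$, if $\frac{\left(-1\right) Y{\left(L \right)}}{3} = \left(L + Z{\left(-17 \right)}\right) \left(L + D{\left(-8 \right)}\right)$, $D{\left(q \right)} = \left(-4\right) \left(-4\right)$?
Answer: $- \frac{8138567}{21168} \approx -384.48$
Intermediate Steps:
$Z{\left(V \right)} = -8$ ($Z{\left(V \right)} = \left(-4\right) 2 = -8$)
$D{\left(q \right)} = 16$
$Y{\left(L \right)} = - 3 \left(-8 + L\right) \left(16 + L\right)$ ($Y{\left(L \right)} = - 3 \left(L - 8\right) \left(L + 16\right) = - 3 \left(-8 + L\right) \left(16 + L\right)$)
$- Y{\left(\frac{5}{-252} \right)} = - (384 - 24 \frac{5}{-252} - 3 \left(\frac{5}{-252}\right)^{2}) = - (384 - 24 \cdot 5 \left(- \frac{1}{252}\right) - 3 \left(5 \left(- \frac{1}{252}\right)\right)^{2}) = - (384 - - \frac{10}{21} - 3 \left(- \frac{5}{252}\right)^{2}) = - (384 + \frac{10}{21} - \frac{25}{21168}) = \left(-1\right) \frac{8138567}{21168} = - \frac{8138567}{21168}$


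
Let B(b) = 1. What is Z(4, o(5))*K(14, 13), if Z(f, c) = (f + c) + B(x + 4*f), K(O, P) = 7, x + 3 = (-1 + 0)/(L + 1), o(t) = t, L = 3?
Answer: 70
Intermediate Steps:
x = -13/4 (x = -3 + (-1 + 0)/(3 + 1) = -3 - 1/4 = -3 - 1*¼ = -3 - ¼ = -13/4 ≈ -3.2500)
Z(f, c) = 1 + c + f (Z(f, c) = (f + c) + 1 = (c + f) + 1 = 1 + c + f)
Z(4, o(5))*K(14, 13) = (1 + 5 + 4)*7 = 10*7 = 70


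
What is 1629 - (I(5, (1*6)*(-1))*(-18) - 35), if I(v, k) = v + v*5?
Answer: 2204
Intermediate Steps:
I(v, k) = 6*v (I(v, k) = v + 5*v = 6*v)
1629 - (I(5, (1*6)*(-1))*(-18) - 35) = 1629 - ((6*5)*(-18) - 35) = 1629 - (30*(-18) - 35) = 1629 - (-540 - 35) = 1629 - 1*(-575) = 1629 + 575 = 2204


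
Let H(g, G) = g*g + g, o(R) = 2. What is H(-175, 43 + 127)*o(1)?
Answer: 60900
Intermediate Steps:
H(g, G) = g + g² (H(g, G) = g² + g = g + g²)
H(-175, 43 + 127)*o(1) = -175*(1 - 175)*2 = -175*(-174)*2 = 30450*2 = 60900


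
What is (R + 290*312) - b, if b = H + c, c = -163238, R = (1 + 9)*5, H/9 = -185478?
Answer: 1923070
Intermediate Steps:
H = -1669302 (H = 9*(-185478) = -1669302)
R = 50 (R = 10*5 = 50)
b = -1832540 (b = -1669302 - 163238 = -1832540)
(R + 290*312) - b = (50 + 290*312) - 1*(-1832540) = (50 + 90480) + 1832540 = 90530 + 1832540 = 1923070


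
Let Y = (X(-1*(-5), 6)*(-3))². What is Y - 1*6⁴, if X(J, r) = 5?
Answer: -1071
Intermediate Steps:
Y = 225 (Y = (5*(-3))² = (-15)² = 225)
Y - 1*6⁴ = 225 - 1*6⁴ = 225 - 1*1296 = 225 - 1296 = -1071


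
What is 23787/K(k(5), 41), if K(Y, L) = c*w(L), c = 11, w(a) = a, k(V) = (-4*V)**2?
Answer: 23787/451 ≈ 52.743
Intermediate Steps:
k(V) = 16*V**2
K(Y, L) = 11*L
23787/K(k(5), 41) = 23787/((11*41)) = 23787/451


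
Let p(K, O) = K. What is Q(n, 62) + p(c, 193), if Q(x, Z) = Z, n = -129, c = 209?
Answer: 271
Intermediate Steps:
Q(n, 62) + p(c, 193) = 62 + 209 = 271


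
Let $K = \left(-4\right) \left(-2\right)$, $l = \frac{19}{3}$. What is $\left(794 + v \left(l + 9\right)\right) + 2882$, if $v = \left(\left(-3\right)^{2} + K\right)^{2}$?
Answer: $\frac{24322}{3} \approx 8107.3$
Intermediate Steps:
$l = \frac{19}{3}$ ($l = 19 \cdot \frac{1}{3} = \frac{19}{3} \approx 6.3333$)
$K = 8$
$v = 289$ ($v = \left(\left(-3\right)^{2} + 8\right)^{2} = \left(9 + 8\right)^{2} = 17^{2} = 289$)
$\left(794 + v \left(l + 9\right)\right) + 2882 = \left(794 + 289 \left(\frac{19}{3} + 9\right)\right) + 2882 = \left(794 + 289 \cdot \frac{46}{3}\right) + 2882 = \left(794 + \frac{13294}{3}\right) + 2882 = \frac{15676}{3} + 2882 = \frac{24322}{3}$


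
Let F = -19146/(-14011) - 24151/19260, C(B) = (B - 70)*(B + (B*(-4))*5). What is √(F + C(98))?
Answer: I*√105459352709041779985/44975310 ≈ 228.33*I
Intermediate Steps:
C(B) = -19*B*(-70 + B) (C(B) = (-70 + B)*(B - 4*B*5) = (-70 + B)*(B - 20*B) = (-70 + B)*(-19*B) = -19*B*(-70 + B))
F = 30372299/269851860 (F = -19146*(-1/14011) - 24151*1/19260 = 19146/14011 - 24151/19260 = 30372299/269851860 ≈ 0.11255)
√(F + C(98)) = √(30372299/269851860 + 19*98*(70 - 1*98)) = √(30372299/269851860 + 19*98*(70 - 98)) = √(30372299/269851860 + 19*98*(-28)) = √(30372299/269851860 - 52136) = √(-14068966200661/269851860) = I*√105459352709041779985/44975310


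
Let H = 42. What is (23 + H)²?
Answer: 4225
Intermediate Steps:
(23 + H)² = (23 + 42)² = 65² = 4225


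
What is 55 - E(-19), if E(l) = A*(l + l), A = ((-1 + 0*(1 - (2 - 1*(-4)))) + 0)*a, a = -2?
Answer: 131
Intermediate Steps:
A = 2 (A = ((-1 + 0*(1 - (2 - 1*(-4)))) + 0)*(-2) = ((-1 + 0*(1 - (2 + 4))) + 0)*(-2) = ((-1 + 0*(1 - 1*6)) + 0)*(-2) = ((-1 + 0*(1 - 6)) + 0)*(-2) = ((-1 + 0*(-5)) + 0)*(-2) = ((-1 + 0) + 0)*(-2) = (-1 + 0)*(-2) = -1*(-2) = 2)
E(l) = 4*l (E(l) = 2*(l + l) = 2*(2*l) = 4*l)
55 - E(-19) = 55 - 4*(-19) = 55 - 1*(-76) = 55 + 76 = 131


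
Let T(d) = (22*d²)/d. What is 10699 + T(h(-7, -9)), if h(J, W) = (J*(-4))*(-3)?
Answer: 8851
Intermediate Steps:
h(J, W) = 12*J (h(J, W) = -4*J*(-3) = 12*J)
T(d) = 22*d
10699 + T(h(-7, -9)) = 10699 + 22*(12*(-7)) = 10699 + 22*(-84) = 10699 - 1848 = 8851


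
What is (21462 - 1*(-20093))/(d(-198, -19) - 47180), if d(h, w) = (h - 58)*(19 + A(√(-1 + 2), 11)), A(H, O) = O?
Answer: -8311/10972 ≈ -0.75747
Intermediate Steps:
d(h, w) = -1740 + 30*h (d(h, w) = (h - 58)*(19 + 11) = (-58 + h)*30 = -1740 + 30*h)
(21462 - 1*(-20093))/(d(-198, -19) - 47180) = (21462 - 1*(-20093))/((-1740 + 30*(-198)) - 47180) = (21462 + 20093)/((-1740 - 5940) - 47180) = 41555/(-7680 - 47180) = 41555/(-54860) = 41555*(-1/54860) = -8311/10972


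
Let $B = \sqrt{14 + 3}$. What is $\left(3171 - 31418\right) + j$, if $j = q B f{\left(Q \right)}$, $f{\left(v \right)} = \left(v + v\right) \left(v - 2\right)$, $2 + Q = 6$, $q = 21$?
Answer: $-28247 + 336 \sqrt{17} \approx -26862.0$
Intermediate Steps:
$Q = 4$ ($Q = -2 + 6 = 4$)
$f{\left(v \right)} = 2 v \left(-2 + v\right)$
$B = \sqrt{17} \approx 4.1231$
$j = 336 \sqrt{17}$ ($j = 21 \sqrt{17} \cdot 2 \cdot 4 \left(-2 + 4\right) = 21 \sqrt{17} \cdot 2 \cdot 4 \cdot 2 = 21 \sqrt{17} \cdot 16 = 336 \sqrt{17} \approx 1385.4$)
$\left(3171 - 31418\right) + j = \left(3171 - 31418\right) + 336 \sqrt{17} = -28247 + 336 \sqrt{17}$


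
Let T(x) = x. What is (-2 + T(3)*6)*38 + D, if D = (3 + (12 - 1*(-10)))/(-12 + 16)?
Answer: 2457/4 ≈ 614.25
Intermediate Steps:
D = 25/4 (D = (3 + (12 + 10))/4 = (3 + 22)*(1/4) = 25*(1/4) = 25/4 ≈ 6.2500)
(-2 + T(3)*6)*38 + D = (-2 + 3*6)*38 + 25/4 = (-2 + 18)*38 + 25/4 = 16*38 + 25/4 = 608 + 25/4 = 2457/4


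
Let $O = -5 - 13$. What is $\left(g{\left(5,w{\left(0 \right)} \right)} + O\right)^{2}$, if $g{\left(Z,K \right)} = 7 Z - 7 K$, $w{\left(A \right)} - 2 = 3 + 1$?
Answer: $625$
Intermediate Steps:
$w{\left(A \right)} = 6$ ($w{\left(A \right)} = 2 + \left(3 + 1\right) = 2 + 4 = 6$)
$g{\left(Z,K \right)} = - 7 K + 7 Z$
$O = -18$
$\left(g{\left(5,w{\left(0 \right)} \right)} + O\right)^{2} = \left(\left(\left(-7\right) 6 + 7 \cdot 5\right) - 18\right)^{2} = \left(\left(-42 + 35\right) - 18\right)^{2} = \left(-7 - 18\right)^{2} = \left(-25\right)^{2} = 625$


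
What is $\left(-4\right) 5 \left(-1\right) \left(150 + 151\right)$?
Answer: $6020$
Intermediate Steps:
$\left(-4\right) 5 \left(-1\right) \left(150 + 151\right) = \left(-20\right) \left(-1\right) 301 = 20 \cdot 301 = 6020$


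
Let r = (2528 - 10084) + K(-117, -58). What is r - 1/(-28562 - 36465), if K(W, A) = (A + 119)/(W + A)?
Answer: -85989168572/11379725 ≈ -7556.4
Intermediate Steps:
K(W, A) = (119 + A)/(A + W)
r = -1322361/175 (r = (2528 - 10084) + (119 - 58)/(-58 - 117) = -7556 + 61/(-175) = -7556 - 1/175*61 = -7556 - 61/175 = -1322361/175 ≈ -7556.4)
r - 1/(-28562 - 36465) = -1322361/175 - 1/(-28562 - 36465) = -1322361/175 - 1/(-65027) = -1322361/175 - 1*(-1/65027) = -1322361/175 + 1/65027 = -85989168572/11379725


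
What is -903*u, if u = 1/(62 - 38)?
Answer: -301/8 ≈ -37.625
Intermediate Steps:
u = 1/24 ≈ 0.041667
-903*u = -903*1/24 = -301/8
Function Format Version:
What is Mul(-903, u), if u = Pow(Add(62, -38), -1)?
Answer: Rational(-301, 8) ≈ -37.625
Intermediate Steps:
u = Rational(1, 24) (u = Pow(24, -1) = Rational(1, 24) ≈ 0.041667)
Mul(-903, u) = Mul(-903, Rational(1, 24)) = Rational(-301, 8)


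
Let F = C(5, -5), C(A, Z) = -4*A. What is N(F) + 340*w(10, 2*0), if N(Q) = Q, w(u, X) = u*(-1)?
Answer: -3420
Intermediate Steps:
w(u, X) = -u
F = -20 (F = -4*5 = -20)
N(F) + 340*w(10, 2*0) = -20 + 340*(-1*10) = -20 + 340*(-10) = -20 - 3400 = -3420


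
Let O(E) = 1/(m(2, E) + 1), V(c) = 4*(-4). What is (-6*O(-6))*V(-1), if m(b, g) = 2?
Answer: 32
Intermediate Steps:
V(c) = -16
O(E) = 1/3 (O(E) = 1/(2 + 1) = 1/3)
(-6*O(-6))*V(-1) = -6*1/3*(-16) = -2*(-16) = 32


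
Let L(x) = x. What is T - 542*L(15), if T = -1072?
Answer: -9202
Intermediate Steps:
T - 542*L(15) = -1072 - 542*15 = -1072 - 8130 = -9202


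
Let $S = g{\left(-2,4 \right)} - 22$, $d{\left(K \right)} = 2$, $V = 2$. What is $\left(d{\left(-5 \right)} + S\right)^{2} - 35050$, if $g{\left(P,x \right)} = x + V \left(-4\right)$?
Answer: $-34474$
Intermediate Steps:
$g{\left(P,x \right)} = -8 + x$ ($g{\left(P,x \right)} = x + 2 \left(-4\right) = x - 8 = -8 + x$)
$S = -26$ ($S = \left(-8 + 4\right) - 22 = -4 - 22 = -26$)
$\left(d{\left(-5 \right)} + S\right)^{2} - 35050 = \left(2 - 26\right)^{2} - 35050 = \left(-24\right)^{2} - 35050 = 576 - 35050 = -34474$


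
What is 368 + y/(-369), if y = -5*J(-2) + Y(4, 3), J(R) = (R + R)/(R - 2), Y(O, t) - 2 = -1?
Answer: 135796/369 ≈ 368.01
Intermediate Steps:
Y(O, t) = 1 (Y(O, t) = 2 - 1 = 1)
J(R) = 2*R/(-2 + R) (J(R) = (2*R)/(-2 + R) = 2*R/(-2 + R))
y = -4 (y = -10*(-2)/(-2 - 2) + 1 = -10*(-2)/(-4) + 1 = -10*(-2)*(-1)/4 + 1 = -5*1 + 1 = -5 + 1 = -4)
368 + y/(-369) = 368 - 4/(-369) = 368 - 4*(-1/369) = 368 + 4/369 = 135796/369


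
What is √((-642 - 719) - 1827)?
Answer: 2*I*√797 ≈ 56.462*I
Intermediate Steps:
√((-642 - 719) - 1827) = √(-1361 - 1827) = √(-3188) = 2*I*√797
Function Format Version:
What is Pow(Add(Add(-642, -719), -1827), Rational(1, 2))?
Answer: Mul(2, I, Pow(797, Rational(1, 2))) ≈ Mul(56.462, I)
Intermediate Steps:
Pow(Add(Add(-642, -719), -1827), Rational(1, 2)) = Pow(Add(-1361, -1827), Rational(1, 2)) = Pow(-3188, Rational(1, 2)) = Mul(2, I, Pow(797, Rational(1, 2)))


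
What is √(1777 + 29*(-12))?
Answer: √1429 ≈ 37.802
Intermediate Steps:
√(1777 + 29*(-12)) = √(1777 - 348) = √1429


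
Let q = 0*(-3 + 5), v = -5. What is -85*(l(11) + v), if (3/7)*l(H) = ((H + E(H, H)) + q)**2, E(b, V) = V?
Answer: -286705/3 ≈ -95568.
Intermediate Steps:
q = 0 (q = 0*2 = 0)
l(H) = 28*H**2/3 (l(H) = 7*((H + H) + 0)**2/3 = 7*(2*H + 0)**2/3 = 7*(2*H)**2/3 = 7*(4*H**2)/3 = 28*H**2/3)
-85*(l(11) + v) = -85*((28/3)*11**2 - 5) = -85*((28/3)*121 - 5) = -85*(3388/3 - 5) = -85*3373/3 = -286705/3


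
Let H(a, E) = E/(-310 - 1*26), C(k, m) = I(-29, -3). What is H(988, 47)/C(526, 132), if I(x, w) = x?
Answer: 47/9744 ≈ 0.0048235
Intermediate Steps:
C(k, m) = -29
H(a, E) = -E/336 (H(a, E) = E/(-310 - 26) = E/(-336) = E*(-1/336) = -E/336)
H(988, 47)/C(526, 132) = -1/336*47/(-29) = -47/336*(-1/29) = 47/9744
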